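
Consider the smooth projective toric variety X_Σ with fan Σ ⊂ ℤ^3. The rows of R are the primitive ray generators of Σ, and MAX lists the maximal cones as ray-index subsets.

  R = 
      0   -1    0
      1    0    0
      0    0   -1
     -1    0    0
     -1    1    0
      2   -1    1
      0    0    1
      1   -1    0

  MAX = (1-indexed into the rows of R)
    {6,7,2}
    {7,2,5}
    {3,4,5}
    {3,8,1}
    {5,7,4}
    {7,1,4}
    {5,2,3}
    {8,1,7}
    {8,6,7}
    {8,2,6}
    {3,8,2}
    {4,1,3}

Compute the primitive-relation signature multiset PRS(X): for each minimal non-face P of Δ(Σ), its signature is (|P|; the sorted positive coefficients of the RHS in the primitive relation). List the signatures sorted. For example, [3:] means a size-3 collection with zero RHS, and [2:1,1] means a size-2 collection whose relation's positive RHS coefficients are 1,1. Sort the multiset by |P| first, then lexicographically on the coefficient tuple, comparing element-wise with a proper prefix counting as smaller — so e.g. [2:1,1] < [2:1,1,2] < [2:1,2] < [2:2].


Minimal non-faces — 11 found among 8 rays, 12 max cones:

  P={2,4}:  v_{2} + v_{4} = 0  →  sig = [2:]
  P={3,7}:  v_{3} + v_{7} = 0  →  sig = [2:]
  P={5,8}:  v_{5} + v_{8} = 0  →  sig = [2:]
  P={1,2}:  v_{1} + v_{2} = v_{8}  →  sig = [2:1]
  P={1,5}:  v_{1} + v_{5} = v_{4}  →  sig = [2:1]
  P={4,8}:  v_{4} + v_{8} = v_{1}  →  sig = [2:1]
  P={3,6}:  v_{3} + v_{6} = v_{2} + v_{8}  →  sig = [2:1,1]
  P={4,6}:  v_{4} + v_{6} = v_{7} + v_{8}  →  sig = [2:1,1]
  P={5,6}:  v_{5} + v_{6} = v_{2} + v_{7}  →  sig = [2:1,1]
  P={1,6}:  v_{1} + v_{6} = v_{7} + 2·v_{8}  →  sig = [2:1,2]
  P={2,7,8}:  v_{2} + v_{7} + v_{8} = v_{6}  →  sig = [3:1]

Sorted signature multiset PRS(X):
[[2:], [2:], [2:], [2:1], [2:1], [2:1], [2:1,1], [2:1,1], [2:1,1], [2:1,2], [3:1]]


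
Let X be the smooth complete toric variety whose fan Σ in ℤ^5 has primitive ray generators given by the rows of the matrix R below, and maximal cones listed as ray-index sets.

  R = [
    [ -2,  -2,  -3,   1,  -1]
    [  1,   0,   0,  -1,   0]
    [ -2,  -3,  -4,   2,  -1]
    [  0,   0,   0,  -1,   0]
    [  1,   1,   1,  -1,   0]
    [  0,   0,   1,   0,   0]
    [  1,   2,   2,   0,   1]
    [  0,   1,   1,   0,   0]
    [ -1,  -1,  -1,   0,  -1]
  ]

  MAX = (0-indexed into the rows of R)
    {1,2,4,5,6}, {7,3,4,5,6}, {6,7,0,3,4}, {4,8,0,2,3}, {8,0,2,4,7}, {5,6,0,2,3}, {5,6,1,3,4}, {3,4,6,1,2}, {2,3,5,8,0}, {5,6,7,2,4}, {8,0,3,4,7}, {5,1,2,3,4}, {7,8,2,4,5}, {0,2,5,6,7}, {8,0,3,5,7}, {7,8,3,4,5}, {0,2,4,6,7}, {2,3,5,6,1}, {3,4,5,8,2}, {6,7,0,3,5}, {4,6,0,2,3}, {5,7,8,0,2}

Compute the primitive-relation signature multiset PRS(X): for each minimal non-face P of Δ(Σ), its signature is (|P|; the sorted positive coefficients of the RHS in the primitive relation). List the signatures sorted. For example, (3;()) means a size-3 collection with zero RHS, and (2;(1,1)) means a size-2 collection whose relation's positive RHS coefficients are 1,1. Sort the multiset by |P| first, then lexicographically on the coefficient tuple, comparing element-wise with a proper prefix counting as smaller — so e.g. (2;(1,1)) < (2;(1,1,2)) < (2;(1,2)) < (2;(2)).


7 collections generate NE(X_Σ); each relation:

  P={1,7}:  v_{1} + v_{7} = v_{4}  ⟹  sig = (2;(1))
  P={6,8}:  v_{6} + v_{8} = v_{7}  ⟹  sig = (2;(1))
  P={0,1}:  v_{0} + v_{1} = v_{2} + v_{3} + v_{4}  ⟹  sig = (2;(1,1,1))
  P={1,8}:  v_{1} + v_{8} = v_{2} + v_{3} + 2·v_{4} + v_{5}  ⟹  sig = (2;(1,1,1,2))
  P={0,4,5}:  v_{0} + v_{4} + v_{5} = v_{8}  ⟹  sig = (3;(1))
  P={2,3,7}:  v_{2} + v_{3} + v_{7} = v_{0}  ⟹  sig = (3;(1))
  P={2,3,4,5,6}:  v_{2} + v_{3} + v_{4} + v_{5} + v_{6} = 0  ⟹  sig = (5;())

Hence PRS(X_Σ) =
    (2;(1))
    (2;(1))
    (2;(1,1,1))
    (2;(1,1,1,2))
    (3;(1))
    (3;(1))
    (5;())


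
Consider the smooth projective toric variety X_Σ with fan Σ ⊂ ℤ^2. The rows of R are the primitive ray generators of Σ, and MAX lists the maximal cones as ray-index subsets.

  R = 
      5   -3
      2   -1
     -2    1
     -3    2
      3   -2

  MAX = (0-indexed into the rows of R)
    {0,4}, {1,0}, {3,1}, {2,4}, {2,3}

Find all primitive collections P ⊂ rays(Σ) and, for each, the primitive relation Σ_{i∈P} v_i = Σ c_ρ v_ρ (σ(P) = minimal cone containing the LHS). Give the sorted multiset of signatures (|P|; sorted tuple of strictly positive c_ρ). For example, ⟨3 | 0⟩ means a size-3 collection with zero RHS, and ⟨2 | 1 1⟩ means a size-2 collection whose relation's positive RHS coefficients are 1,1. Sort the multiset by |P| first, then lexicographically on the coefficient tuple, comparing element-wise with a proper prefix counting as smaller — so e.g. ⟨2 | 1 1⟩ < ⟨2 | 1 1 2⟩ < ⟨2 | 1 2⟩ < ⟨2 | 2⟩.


5 minimal non-faces of Δ(Σ) (on 5 rays):

  {1,2}:  v_{1} + v_{2} = 0  →  sig = ⟨2 | 0⟩
  {3,4}:  v_{3} + v_{4} = 0  →  sig = ⟨2 | 0⟩
  {0,2}:  v_{0} + v_{2} = v_{4}  →  sig = ⟨2 | 1⟩
  {0,3}:  v_{0} + v_{3} = v_{1}  →  sig = ⟨2 | 1⟩
  {1,4}:  v_{1} + v_{4} = v_{0}  →  sig = ⟨2 | 1⟩

Hence PRS(X_Σ) =
    |P|=2: 5 collections, coeffs (), (), (1), (1), (1)


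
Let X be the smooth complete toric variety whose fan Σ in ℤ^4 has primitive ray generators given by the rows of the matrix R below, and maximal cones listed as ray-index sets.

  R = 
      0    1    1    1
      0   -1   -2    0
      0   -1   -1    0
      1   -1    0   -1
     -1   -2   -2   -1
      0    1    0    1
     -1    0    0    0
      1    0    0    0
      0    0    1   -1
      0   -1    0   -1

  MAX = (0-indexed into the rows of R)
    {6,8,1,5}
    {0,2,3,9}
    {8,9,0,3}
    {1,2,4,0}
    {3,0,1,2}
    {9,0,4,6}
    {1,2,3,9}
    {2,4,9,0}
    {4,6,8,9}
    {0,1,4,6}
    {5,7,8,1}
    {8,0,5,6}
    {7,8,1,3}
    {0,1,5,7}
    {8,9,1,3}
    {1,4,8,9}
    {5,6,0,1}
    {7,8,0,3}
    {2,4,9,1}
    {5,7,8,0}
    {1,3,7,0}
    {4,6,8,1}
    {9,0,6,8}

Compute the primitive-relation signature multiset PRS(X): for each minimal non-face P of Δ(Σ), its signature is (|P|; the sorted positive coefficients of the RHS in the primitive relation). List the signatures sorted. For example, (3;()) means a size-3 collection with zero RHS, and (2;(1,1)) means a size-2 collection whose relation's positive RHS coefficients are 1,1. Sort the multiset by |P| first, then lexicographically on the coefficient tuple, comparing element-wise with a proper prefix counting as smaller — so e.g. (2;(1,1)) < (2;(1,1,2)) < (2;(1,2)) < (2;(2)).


16 minimal non-faces of Δ(Σ) (on 10 rays):

  P={5,9}:  v_{5} + v_{9} = 0  so sig = (2;())
  P={6,7}:  v_{6} + v_{7} = 0  so sig = (2;())
  P={2,8}:  v_{2} + v_{8} = v_{9}  so sig = (2;(1))
  P={3,5}:  v_{3} + v_{5} = v_{7}  so sig = (2;(1))
  P={3,6}:  v_{3} + v_{6} = v_{9}  so sig = (2;(1))
  P={7,9}:  v_{7} + v_{9} = v_{3}  so sig = (2;(1))
  P={2,5}:  v_{2} + v_{5} = v_{0} + v_{1}  so sig = (2;(1,1))
  P={2,6}:  v_{2} + v_{6} = v_{0} + v_{4}  so sig = (2;(1,1))
  P={4,5}:  v_{4} + v_{5} = v_{1} + v_{6}  so sig = (2;(1,1))
  P={4,7}:  v_{4} + v_{7} = v_{1} + v_{9}  so sig = (2;(1,1))
  P={2,7}:  v_{2} + v_{7} = v_{0} + v_{1} + v_{3}  so sig = (2;(1,1,1))
  P={3,4}:  v_{3} + v_{4} = v_{1} + 2·v_{9}  so sig = (2;(1,2))
  P={0,1,8}:  v_{0} + v_{1} + v_{8} = 0  so sig = (3;())
  P={0,1,9}:  v_{0} + v_{1} + v_{9} = v_{2}  so sig = (3;(1))
  P={1,6,9}:  v_{1} + v_{6} + v_{9} = v_{4}  so sig = (3;(1))
  P={0,4,8}:  v_{0} + v_{4} + v_{8} = v_{6} + v_{9}  so sig = (3;(1,1))

Hence PRS(X_Σ) =
    (2;())
    (2;())
    (2;(1))
    (2;(1))
    (2;(1))
    (2;(1))
    (2;(1,1))
    (2;(1,1))
    (2;(1,1))
    (2;(1,1))
    (2;(1,1,1))
    (2;(1,2))
    (3;())
    (3;(1))
    (3;(1))
    (3;(1,1))


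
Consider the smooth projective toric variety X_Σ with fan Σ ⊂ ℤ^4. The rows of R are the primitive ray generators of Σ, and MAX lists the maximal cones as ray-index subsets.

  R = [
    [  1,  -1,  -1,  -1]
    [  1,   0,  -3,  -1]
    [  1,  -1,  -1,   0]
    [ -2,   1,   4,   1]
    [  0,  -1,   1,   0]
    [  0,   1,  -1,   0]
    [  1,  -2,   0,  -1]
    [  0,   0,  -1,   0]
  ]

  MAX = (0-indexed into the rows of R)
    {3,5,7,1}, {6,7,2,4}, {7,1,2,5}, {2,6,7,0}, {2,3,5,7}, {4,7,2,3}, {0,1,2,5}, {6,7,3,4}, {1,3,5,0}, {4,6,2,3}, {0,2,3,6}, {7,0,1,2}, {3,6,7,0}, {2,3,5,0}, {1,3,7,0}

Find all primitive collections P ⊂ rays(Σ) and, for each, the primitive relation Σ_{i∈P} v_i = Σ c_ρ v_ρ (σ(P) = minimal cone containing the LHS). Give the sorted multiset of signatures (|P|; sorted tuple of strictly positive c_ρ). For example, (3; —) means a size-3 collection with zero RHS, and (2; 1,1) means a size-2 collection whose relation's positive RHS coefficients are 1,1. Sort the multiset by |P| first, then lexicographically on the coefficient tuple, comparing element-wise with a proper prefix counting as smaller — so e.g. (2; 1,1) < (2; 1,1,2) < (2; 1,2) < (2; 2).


Minimal non-faces — 9 found among 8 rays, 15 max cones:

  • {4,5}:  v_{4} + v_{5} = 0  ⟹  sig = (2; —)
  • {0,4}:  v_{0} + v_{4} = v_{6}  ⟹  sig = (2; 1)
  • {5,6}:  v_{5} + v_{6} = v_{0}  ⟹  sig = (2; 1)
  • {1,4}:  v_{1} + v_{4} = v_{0} + v_{7}  ⟹  sig = (2; 1,1)
  • {1,6}:  v_{1} + v_{6} = 2·v_{0} + v_{7}  ⟹  sig = (2; 1,2)
  • {1,2,3}:  v_{1} + v_{2} + v_{3} = 0  ⟹  sig = (3; —)
  • {0,5,7}:  v_{0} + v_{5} + v_{7} = v_{1}  ⟹  sig = (3; 1)
  • {0,2,3,7}:  v_{0} + v_{2} + v_{3} + v_{7} = v_{4}  ⟹  sig = (4; 1)
  • {2,3,6,7}:  v_{2} + v_{3} + v_{6} + v_{7} = 2·v_{4}  ⟹  sig = (4; 2)

Signatures (|P|; sorted positive RHS coefficients), sorted:
    |P|=2: 5 collections, coeffs (), (1), (1), (1,1), (1,2)
    |P|=3: 2 collections, coeffs (), (1)
    |P|=4: 2 collections, coeffs (1), (2)


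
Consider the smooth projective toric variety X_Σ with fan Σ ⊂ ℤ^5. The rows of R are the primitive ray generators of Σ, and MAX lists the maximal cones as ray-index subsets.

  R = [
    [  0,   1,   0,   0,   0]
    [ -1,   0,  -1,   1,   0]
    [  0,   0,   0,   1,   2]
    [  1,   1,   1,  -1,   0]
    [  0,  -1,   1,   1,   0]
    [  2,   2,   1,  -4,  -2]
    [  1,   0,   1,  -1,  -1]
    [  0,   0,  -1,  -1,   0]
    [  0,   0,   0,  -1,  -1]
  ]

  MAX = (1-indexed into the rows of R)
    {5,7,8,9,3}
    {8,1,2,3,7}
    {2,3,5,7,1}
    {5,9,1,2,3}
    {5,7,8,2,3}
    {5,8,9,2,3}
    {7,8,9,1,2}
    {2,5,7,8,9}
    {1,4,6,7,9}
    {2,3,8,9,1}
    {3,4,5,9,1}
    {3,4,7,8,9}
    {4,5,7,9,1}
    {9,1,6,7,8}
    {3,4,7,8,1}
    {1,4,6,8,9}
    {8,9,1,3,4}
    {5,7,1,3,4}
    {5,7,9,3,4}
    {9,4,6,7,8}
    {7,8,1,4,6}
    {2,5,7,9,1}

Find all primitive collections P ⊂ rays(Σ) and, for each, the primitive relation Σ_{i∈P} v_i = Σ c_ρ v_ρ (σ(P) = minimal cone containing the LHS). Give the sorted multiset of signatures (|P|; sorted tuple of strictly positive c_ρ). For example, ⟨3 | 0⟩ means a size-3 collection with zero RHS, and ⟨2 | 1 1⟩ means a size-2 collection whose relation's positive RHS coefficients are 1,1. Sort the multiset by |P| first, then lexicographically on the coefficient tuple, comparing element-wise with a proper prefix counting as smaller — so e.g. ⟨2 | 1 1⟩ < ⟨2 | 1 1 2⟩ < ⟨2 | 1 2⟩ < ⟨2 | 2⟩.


|primitive collections| = 9. Relations:

  P={2,4}:  v_{2} + v_{4} = v_{1} ; sig = ⟨2 | 1⟩
  P={5,6}:  v_{5} + v_{6} = v_{4} + v_{7} + v_{9} ; sig = ⟨2 | 1 1 1⟩
  P={2,6}:  v_{2} + v_{6} = 2·v_{1} + v_{7} + v_{8} + v_{9} ; sig = ⟨2 | 1 1 1 2⟩
  P={3,6}:  v_{3} + v_{6} = 2·v_{4} + v_{8} ; sig = ⟨2 | 1 2⟩
  P={1,5,8}:  v_{1} + v_{5} + v_{8} = 0 ; sig = ⟨3 | 0⟩
  P={4,5,8}:  v_{4} + v_{5} + v_{8} = v_{3} + v_{7} + v_{9} ; sig = ⟨3 | 1 1 1⟩
  P={2,3,7,9}:  v_{2} + v_{3} + v_{7} + v_{9} = 0 ; sig = ⟨4 | 0⟩
  P={1,3,7,9}:  v_{1} + v_{3} + v_{7} + v_{9} = v_{4} ; sig = ⟨4 | 1⟩
  P={1,4,7,8,9}:  v_{1} + v_{4} + v_{7} + v_{8} + v_{9} = v_{6} ; sig = ⟨5 | 1⟩

Sorted signature multiset PRS(X):
[⟨2 | 1⟩, ⟨2 | 1 1 1⟩, ⟨2 | 1 1 1 2⟩, ⟨2 | 1 2⟩, ⟨3 | 0⟩, ⟨3 | 1 1 1⟩, ⟨4 | 0⟩, ⟨4 | 1⟩, ⟨5 | 1⟩]


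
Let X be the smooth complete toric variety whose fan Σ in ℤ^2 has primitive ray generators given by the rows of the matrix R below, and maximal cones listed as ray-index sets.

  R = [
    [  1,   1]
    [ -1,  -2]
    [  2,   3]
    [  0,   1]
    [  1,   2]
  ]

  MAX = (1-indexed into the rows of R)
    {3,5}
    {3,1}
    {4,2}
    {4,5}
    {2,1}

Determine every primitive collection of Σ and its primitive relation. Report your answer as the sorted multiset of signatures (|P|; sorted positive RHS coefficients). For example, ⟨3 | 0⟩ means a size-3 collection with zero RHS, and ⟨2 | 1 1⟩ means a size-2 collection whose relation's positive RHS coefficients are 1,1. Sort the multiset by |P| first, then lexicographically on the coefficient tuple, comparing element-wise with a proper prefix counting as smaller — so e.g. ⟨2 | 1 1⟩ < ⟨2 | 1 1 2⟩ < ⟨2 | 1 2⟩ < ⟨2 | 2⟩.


Minimal non-faces — 5 found among 5 rays, 5 max cones:

  P={2,5}:  v_{2} + v_{5} = 0 — sig = ⟨2 | 0⟩
  P={1,4}:  v_{1} + v_{4} = v_{5} — sig = ⟨2 | 1⟩
  P={1,5}:  v_{1} + v_{5} = v_{3} — sig = ⟨2 | 1⟩
  P={2,3}:  v_{2} + v_{3} = v_{1} — sig = ⟨2 | 1⟩
  P={3,4}:  v_{3} + v_{4} = 2·v_{5} — sig = ⟨2 | 2⟩

Sorted signature multiset PRS(X):
[⟨2 | 0⟩, ⟨2 | 1⟩, ⟨2 | 1⟩, ⟨2 | 1⟩, ⟨2 | 2⟩]


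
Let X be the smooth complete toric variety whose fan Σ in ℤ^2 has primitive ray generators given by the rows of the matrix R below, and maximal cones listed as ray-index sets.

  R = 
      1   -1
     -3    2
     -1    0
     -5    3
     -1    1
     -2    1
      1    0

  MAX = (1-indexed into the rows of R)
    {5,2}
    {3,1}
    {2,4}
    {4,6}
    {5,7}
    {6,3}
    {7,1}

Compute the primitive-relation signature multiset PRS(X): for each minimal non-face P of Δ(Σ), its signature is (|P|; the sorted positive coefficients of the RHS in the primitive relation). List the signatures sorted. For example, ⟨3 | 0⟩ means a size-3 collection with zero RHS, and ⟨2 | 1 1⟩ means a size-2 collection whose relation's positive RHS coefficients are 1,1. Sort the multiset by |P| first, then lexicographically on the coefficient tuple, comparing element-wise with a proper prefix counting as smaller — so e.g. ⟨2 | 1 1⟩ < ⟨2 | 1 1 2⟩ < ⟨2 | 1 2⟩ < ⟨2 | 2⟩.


Σ has 14 primitive collections:

  {1,5}:  v_{1} + v_{5} = 0 ; sig = ⟨2 | 0⟩
  {3,7}:  v_{3} + v_{7} = 0 ; sig = ⟨2 | 0⟩
  {1,2}:  v_{1} + v_{2} = v_{6} ; sig = ⟨2 | 1⟩
  {1,6}:  v_{1} + v_{6} = v_{3} ; sig = ⟨2 | 1⟩
  {2,6}:  v_{2} + v_{6} = v_{4} ; sig = ⟨2 | 1⟩
  {3,5}:  v_{3} + v_{5} = v_{6} ; sig = ⟨2 | 1⟩
  {5,6}:  v_{5} + v_{6} = v_{2} ; sig = ⟨2 | 1⟩
  {6,7}:  v_{6} + v_{7} = v_{5} ; sig = ⟨2 | 1⟩
  {4,7}:  v_{4} + v_{7} = v_{2} + v_{5} ; sig = ⟨2 | 1 1⟩
  {1,4}:  v_{1} + v_{4} = 2·v_{6} ; sig = ⟨2 | 2⟩
  {2,3}:  v_{2} + v_{3} = 2·v_{6} ; sig = ⟨2 | 2⟩
  {2,7}:  v_{2} + v_{7} = 2·v_{5} ; sig = ⟨2 | 2⟩
  {4,5}:  v_{4} + v_{5} = 2·v_{2} ; sig = ⟨2 | 2⟩
  {3,4}:  v_{3} + v_{4} = 3·v_{6} ; sig = ⟨2 | 3⟩

Signatures (|P|; sorted positive RHS coefficients), sorted:
{ ⟨2 | 0⟩ ×2,  ⟨2 | 1⟩ ×6,  ⟨2 | 1 1⟩,  ⟨2 | 2⟩ ×4,  ⟨2 | 3⟩ }


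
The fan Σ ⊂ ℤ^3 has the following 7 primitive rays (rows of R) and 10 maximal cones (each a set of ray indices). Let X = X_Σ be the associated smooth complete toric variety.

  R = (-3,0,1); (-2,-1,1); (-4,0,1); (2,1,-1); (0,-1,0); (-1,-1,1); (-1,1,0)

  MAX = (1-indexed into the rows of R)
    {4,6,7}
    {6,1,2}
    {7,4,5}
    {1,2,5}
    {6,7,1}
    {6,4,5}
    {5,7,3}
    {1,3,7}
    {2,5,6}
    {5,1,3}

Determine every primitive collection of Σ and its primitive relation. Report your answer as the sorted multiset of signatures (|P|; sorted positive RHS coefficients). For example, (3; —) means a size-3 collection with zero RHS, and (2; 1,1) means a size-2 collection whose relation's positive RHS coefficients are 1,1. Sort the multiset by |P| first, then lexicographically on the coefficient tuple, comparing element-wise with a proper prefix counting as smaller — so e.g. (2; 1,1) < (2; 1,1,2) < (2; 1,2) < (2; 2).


Δ(Σ) — 7 vertices, 9 min non-faces:

  • {2,4}:  v_{2} + v_{4} = 0  ⇒ sig = (2; —)
  • {1,4}:  v_{1} + v_{4} = v_{7}  ⇒ sig = (2; 1)
  • {2,7}:  v_{2} + v_{7} = v_{1}  ⇒ sig = (2; 1)
  • {3,6}:  v_{3} + v_{6} = v_{1} + v_{2}  ⇒ sig = (2; 1,1)
  • {2,3}:  v_{2} + v_{3} = 2·v_{1} + v_{5}  ⇒ sig = (2; 1,2)
  • {3,4}:  v_{3} + v_{4} = v_{5} + 2·v_{7}  ⇒ sig = (2; 1,2)
  • {1,5,7}:  v_{1} + v_{5} + v_{7} = v_{3}  ⇒ sig = (3; 1)
  • {5,6,7}:  v_{5} + v_{6} + v_{7} = v_{2}  ⇒ sig = (3; 1)
  • {1,5,6}:  v_{1} + v_{5} + v_{6} = 2·v_{2}  ⇒ sig = (3; 2)

so the primitive-relation signature multiset is
[(2; —), (2; 1), (2; 1), (2; 1,1), (2; 1,2), (2; 1,2), (3; 1), (3; 1), (3; 2)]


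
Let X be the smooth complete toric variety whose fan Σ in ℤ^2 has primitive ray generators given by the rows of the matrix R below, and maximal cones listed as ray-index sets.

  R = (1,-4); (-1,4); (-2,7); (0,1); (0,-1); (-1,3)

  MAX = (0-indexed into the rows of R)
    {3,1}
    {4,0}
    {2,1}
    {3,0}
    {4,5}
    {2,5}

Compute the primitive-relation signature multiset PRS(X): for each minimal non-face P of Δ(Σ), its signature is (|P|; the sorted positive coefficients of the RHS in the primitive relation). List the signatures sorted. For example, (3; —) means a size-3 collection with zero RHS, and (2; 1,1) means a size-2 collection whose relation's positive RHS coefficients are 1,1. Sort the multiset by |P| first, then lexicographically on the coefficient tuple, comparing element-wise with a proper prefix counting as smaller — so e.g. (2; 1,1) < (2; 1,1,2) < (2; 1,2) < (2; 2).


Σ has 9 primitive collections:

  {0,1}:  v_{0} + v_{1} = 0 ; sig = (2; —)
  {3,4}:  v_{3} + v_{4} = 0 ; sig = (2; —)
  {0,2}:  v_{0} + v_{2} = v_{5} ; sig = (2; 1)
  {0,5}:  v_{0} + v_{5} = v_{4} ; sig = (2; 1)
  {1,4}:  v_{1} + v_{4} = v_{5} ; sig = (2; 1)
  {1,5}:  v_{1} + v_{5} = v_{2} ; sig = (2; 1)
  {3,5}:  v_{3} + v_{5} = v_{1} ; sig = (2; 1)
  {2,3}:  v_{2} + v_{3} = 2·v_{1} ; sig = (2; 2)
  {2,4}:  v_{2} + v_{4} = 2·v_{5} ; sig = (2; 2)

Sorted signature multiset PRS(X):
{ (2; —) ×2,  (2; 1) ×5,  (2; 2) ×2 }


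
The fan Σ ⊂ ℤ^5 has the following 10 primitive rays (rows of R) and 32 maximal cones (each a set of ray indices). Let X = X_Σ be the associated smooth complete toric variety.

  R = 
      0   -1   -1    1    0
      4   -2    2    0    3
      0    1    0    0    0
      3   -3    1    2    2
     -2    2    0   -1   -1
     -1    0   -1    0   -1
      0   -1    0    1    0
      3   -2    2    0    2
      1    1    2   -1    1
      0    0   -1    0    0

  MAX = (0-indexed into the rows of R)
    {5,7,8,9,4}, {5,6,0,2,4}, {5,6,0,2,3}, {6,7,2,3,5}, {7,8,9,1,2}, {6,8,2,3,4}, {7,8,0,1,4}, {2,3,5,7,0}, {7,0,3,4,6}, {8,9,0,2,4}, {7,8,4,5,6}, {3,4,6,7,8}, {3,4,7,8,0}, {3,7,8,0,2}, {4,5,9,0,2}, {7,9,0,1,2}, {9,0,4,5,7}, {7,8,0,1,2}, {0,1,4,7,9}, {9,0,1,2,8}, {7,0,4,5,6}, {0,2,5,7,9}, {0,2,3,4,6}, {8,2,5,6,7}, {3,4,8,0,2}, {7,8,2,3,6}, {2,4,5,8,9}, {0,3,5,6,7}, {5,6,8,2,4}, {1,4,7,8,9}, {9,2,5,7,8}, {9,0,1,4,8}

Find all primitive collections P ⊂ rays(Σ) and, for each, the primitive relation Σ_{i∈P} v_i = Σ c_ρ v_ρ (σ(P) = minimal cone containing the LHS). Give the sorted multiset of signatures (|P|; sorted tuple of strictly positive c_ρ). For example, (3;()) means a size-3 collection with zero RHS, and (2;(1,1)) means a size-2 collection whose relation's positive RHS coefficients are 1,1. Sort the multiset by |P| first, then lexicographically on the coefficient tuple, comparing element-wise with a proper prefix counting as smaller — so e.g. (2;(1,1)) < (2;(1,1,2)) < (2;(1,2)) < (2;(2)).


|primitive collections| = 13. Relations:

  • {6,9}:  v_{6} + v_{9} = v_{0}  so sig = (2;(1))
  • {1,5}:  v_{1} + v_{5} = v_{7} + v_{9}  so sig = (2;(1,1))
  • {1,6}:  v_{1} + v_{6} = 2·v_{0} + v_{7} + v_{8}  so sig = (2;(1,1,2))
  • {3,9}:  v_{3} + v_{9} = 2·v_{0} + v_{2} + v_{7}  so sig = (2;(1,1,2))
  • {1,3}:  v_{1} + v_{3} = 3·v_{0} + v_{2} + 2·v_{7} + v_{8}  so sig = (2;(1,1,2,3))
  • {0,5,8}:  v_{0} + v_{5} + v_{8} = 0  so sig = (3;())
  • {2,4,7}:  v_{2} + v_{4} + v_{7} = v_{8}  so sig = (3;(1))
  • {3,4,5}:  v_{3} + v_{4} + v_{5} = v_{6}  so sig = (3;(1))
  • {0,6,8}:  v_{0} + v_{6} + v_{8} = v_{3} + v_{4}  so sig = (3;(1,1))
  • {3,5,8}:  v_{3} + v_{5} + v_{8} = v_{2} + v_{6} + v_{7}  so sig = (3;(1,1,1))
  • {1,2,4}:  v_{1} + v_{2} + v_{4} = v_{0} + 2·v_{8} + v_{9}  so sig = (3;(1,1,2))
  • {0,2,6,7}:  v_{0} + v_{2} + v_{6} + v_{7} = v_{3}  so sig = (4;(1))
  • {0,7,8,9}:  v_{0} + v_{7} + v_{8} + v_{9} = v_{1}  so sig = (4;(1))

Sorted signature multiset PRS(X):
    (2;(1))
    (2;(1,1))
    (2;(1,1,2))
    (2;(1,1,2))
    (2;(1,1,2,3))
    (3;())
    (3;(1))
    (3;(1))
    (3;(1,1))
    (3;(1,1,1))
    (3;(1,1,2))
    (4;(1))
    (4;(1))


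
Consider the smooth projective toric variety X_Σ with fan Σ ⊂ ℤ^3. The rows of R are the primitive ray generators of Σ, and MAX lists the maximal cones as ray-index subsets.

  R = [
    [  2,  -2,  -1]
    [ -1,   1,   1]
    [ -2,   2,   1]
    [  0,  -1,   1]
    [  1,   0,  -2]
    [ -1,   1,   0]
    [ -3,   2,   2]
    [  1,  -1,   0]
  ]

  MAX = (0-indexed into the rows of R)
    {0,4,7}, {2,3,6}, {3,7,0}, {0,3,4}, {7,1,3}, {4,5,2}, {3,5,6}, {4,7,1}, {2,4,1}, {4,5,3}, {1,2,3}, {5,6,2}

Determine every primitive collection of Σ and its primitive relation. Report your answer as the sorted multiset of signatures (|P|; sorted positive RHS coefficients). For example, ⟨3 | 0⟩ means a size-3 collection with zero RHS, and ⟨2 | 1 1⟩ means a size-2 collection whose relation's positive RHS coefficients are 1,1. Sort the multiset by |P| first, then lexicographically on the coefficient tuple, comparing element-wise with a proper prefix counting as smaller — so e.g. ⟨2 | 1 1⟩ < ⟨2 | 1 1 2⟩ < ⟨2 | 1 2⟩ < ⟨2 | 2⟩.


Minimal non-faces — 14 found among 8 rays, 12 max cones:

  P={0,2}:  v_{0} + v_{2} = 0  ⟹  sig = ⟨2 | 0⟩
  P={5,7}:  v_{5} + v_{7} = 0  ⟹  sig = ⟨2 | 0⟩
  P={0,1}:  v_{0} + v_{1} = v_{7}  ⟹  sig = ⟨2 | 1⟩
  P={1,5}:  v_{1} + v_{5} = v_{2}  ⟹  sig = ⟨2 | 1⟩
  P={2,7}:  v_{2} + v_{7} = v_{1}  ⟹  sig = ⟨2 | 1⟩
  P={0,5}:  v_{0} + v_{5} = v_{3} + v_{4}  ⟹  sig = ⟨2 | 1 1⟩
  P={0,6}:  v_{0} + v_{6} = v_{3} + v_{5}  ⟹  sig = ⟨2 | 1 1⟩
  P={6,7}:  v_{6} + v_{7} = v_{2} + v_{3}  ⟹  sig = ⟨2 | 1 1⟩
  P={1,6}:  v_{1} + v_{6} = 2·v_{2} + v_{3}  ⟹  sig = ⟨2 | 1 2⟩
  P={4,6}:  v_{4} + v_{6} = 2·v_{5}  ⟹  sig = ⟨2 | 2⟩
  P={1,3,4}:  v_{1} + v_{3} + v_{4} = 0  ⟹  sig = ⟨3 | 0⟩
  P={2,3,4}:  v_{2} + v_{3} + v_{4} = v_{5}  ⟹  sig = ⟨3 | 1⟩
  P={2,3,5}:  v_{2} + v_{3} + v_{5} = v_{6}  ⟹  sig = ⟨3 | 1⟩
  P={3,4,7}:  v_{3} + v_{4} + v_{7} = v_{0}  ⟹  sig = ⟨3 | 1⟩

Signatures (|P|; sorted positive RHS coefficients), sorted:
[⟨2 | 0⟩, ⟨2 | 0⟩, ⟨2 | 1⟩, ⟨2 | 1⟩, ⟨2 | 1⟩, ⟨2 | 1 1⟩, ⟨2 | 1 1⟩, ⟨2 | 1 1⟩, ⟨2 | 1 2⟩, ⟨2 | 2⟩, ⟨3 | 0⟩, ⟨3 | 1⟩, ⟨3 | 1⟩, ⟨3 | 1⟩]


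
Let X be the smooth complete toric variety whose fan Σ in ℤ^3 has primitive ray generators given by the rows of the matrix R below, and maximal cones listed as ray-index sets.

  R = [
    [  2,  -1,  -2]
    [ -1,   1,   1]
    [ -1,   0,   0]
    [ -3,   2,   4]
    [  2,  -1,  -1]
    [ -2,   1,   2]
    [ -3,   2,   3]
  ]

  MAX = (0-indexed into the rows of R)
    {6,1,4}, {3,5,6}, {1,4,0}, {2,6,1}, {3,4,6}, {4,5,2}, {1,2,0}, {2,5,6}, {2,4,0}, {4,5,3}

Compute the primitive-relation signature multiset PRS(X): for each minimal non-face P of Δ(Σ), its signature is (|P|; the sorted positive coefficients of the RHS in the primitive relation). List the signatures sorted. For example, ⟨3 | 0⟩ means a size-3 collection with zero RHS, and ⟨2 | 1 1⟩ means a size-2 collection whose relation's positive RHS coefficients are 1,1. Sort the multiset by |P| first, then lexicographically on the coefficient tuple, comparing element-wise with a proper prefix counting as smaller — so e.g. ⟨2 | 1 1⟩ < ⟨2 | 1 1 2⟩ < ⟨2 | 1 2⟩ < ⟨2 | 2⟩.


The 9 primitive collections of Σ (r=7, n=3):

  {0,5}:  v_{0} + v_{5} = 0 — sig = ⟨2 | 0⟩
  {0,6}:  v_{0} + v_{6} = v_{1} — sig = ⟨2 | 1⟩
  {1,5}:  v_{1} + v_{5} = v_{6} — sig = ⟨2 | 1⟩
  {0,3}:  v_{0} + v_{3} = v_{4} + v_{6} — sig = ⟨2 | 1 1⟩
  {1,3}:  v_{1} + v_{3} = v_{4} + 2·v_{6} — sig = ⟨2 | 1 2⟩
  {2,3}:  v_{2} + v_{3} = 2·v_{5} — sig = ⟨2 | 2⟩
  {1,2,4}:  v_{1} + v_{2} + v_{4} = 0 — sig = ⟨3 | 0⟩
  {2,4,6}:  v_{2} + v_{4} + v_{6} = v_{5} — sig = ⟨3 | 1⟩
  {4,5,6}:  v_{4} + v_{5} + v_{6} = v_{3} — sig = ⟨3 | 1⟩

so the primitive-relation signature multiset is
{ ⟨2 | 0⟩,  ⟨2 | 1⟩ ×2,  ⟨2 | 1 1⟩,  ⟨2 | 1 2⟩,  ⟨2 | 2⟩,  ⟨3 | 0⟩,  ⟨3 | 1⟩ ×2 }


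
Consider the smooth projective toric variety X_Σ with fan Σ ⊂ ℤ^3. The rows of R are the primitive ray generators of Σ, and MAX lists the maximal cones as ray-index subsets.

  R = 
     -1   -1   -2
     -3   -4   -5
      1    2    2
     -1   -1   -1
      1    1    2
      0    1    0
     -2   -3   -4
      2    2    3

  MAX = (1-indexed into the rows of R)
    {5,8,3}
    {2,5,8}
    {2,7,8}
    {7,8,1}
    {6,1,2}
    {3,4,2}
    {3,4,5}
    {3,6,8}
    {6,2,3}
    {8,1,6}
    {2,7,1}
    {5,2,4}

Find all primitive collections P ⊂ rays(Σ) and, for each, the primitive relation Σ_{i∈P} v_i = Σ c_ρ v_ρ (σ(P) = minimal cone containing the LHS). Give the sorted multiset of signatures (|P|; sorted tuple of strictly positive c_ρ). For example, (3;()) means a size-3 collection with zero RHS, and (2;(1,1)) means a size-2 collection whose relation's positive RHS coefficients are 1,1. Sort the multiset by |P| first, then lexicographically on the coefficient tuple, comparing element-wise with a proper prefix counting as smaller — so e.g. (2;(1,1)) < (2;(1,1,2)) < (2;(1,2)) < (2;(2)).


14 collections generate NE(X_Σ); each relation:

  P = {1,5}:  v_{1} + v_{5} = 0  ⇒ sig = (2;())
  P = {1,3}:  v_{1} + v_{3} = v_{6}  ⇒ sig = (2;(1))
  P = {3,7}:  v_{3} + v_{7} = v_{1}  ⇒ sig = (2;(1))
  P = {4,7}:  v_{4} + v_{7} = v_{2}  ⇒ sig = (2;(1))
  P = {4,8}:  v_{4} + v_{8} = v_{5}  ⇒ sig = (2;(1))
  P = {5,6}:  v_{5} + v_{6} = v_{3}  ⇒ sig = (2;(1))
  P = {1,4}:  v_{1} + v_{4} = v_{2} + v_{3}  ⇒ sig = (2;(1,1))
  P = {5,7}:  v_{5} + v_{7} = v_{2} + v_{8}  ⇒ sig = (2;(1,1))
  P = {4,6}:  v_{4} + v_{6} = v_{2} + 2·v_{3}  ⇒ sig = (2;(1,2))
  P = {6,7}:  v_{6} + v_{7} = 2·v_{1}  ⇒ sig = (2;(2))
  P = {2,3,8}:  v_{2} + v_{3} + v_{8} = 0  ⇒ sig = (3;())
  P = {1,2,8}:  v_{1} + v_{2} + v_{8} = v_{7}  ⇒ sig = (3;(1))
  P = {2,3,5}:  v_{2} + v_{3} + v_{5} = v_{4}  ⇒ sig = (3;(1))
  P = {2,6,8}:  v_{2} + v_{6} + v_{8} = v_{1}  ⇒ sig = (3;(1))

so the primitive-relation signature multiset is
[(2;()), (2;(1)), (2;(1)), (2;(1)), (2;(1)), (2;(1)), (2;(1,1)), (2;(1,1)), (2;(1,2)), (2;(2)), (3;()), (3;(1)), (3;(1)), (3;(1))]


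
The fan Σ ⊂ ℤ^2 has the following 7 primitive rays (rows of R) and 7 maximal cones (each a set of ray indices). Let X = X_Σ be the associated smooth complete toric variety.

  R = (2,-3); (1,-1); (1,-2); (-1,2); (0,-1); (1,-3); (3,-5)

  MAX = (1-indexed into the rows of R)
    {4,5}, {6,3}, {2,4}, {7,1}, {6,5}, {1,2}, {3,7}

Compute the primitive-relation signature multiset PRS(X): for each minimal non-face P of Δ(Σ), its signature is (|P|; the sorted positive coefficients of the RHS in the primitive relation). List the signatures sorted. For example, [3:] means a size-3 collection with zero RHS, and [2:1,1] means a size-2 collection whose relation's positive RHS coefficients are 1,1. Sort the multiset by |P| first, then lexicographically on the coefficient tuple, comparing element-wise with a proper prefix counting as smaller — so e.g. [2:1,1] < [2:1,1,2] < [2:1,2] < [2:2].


Σ has 14 primitive collections:

  • {3,4}:  v_{3} + v_{4} = 0  ⇒ sig = [2:]
  • {1,3}:  v_{1} + v_{3} = v_{7}  ⇒ sig = [2:1]
  • {1,4}:  v_{1} + v_{4} = v_{2}  ⇒ sig = [2:1]
  • {2,3}:  v_{2} + v_{3} = v_{1}  ⇒ sig = [2:1]
  • {2,5}:  v_{2} + v_{5} = v_{3}  ⇒ sig = [2:1]
  • {3,5}:  v_{3} + v_{5} = v_{6}  ⇒ sig = [2:1]
  • {4,6}:  v_{4} + v_{6} = v_{5}  ⇒ sig = [2:1]
  • {4,7}:  v_{4} + v_{7} = v_{1}  ⇒ sig = [2:1]
  • {1,5}:  v_{1} + v_{5} = 2·v_{3}  ⇒ sig = [2:2]
  • {2,6}:  v_{2} + v_{6} = 2·v_{3}  ⇒ sig = [2:2]
  • {2,7}:  v_{2} + v_{7} = 2·v_{1}  ⇒ sig = [2:2]
  • {1,6}:  v_{1} + v_{6} = 3·v_{3}  ⇒ sig = [2:3]
  • {5,7}:  v_{5} + v_{7} = 3·v_{3}  ⇒ sig = [2:3]
  • {6,7}:  v_{6} + v_{7} = 4·v_{3}  ⇒ sig = [2:4]

so the primitive-relation signature multiset is
[[2:], [2:1], [2:1], [2:1], [2:1], [2:1], [2:1], [2:1], [2:2], [2:2], [2:2], [2:3], [2:3], [2:4]]


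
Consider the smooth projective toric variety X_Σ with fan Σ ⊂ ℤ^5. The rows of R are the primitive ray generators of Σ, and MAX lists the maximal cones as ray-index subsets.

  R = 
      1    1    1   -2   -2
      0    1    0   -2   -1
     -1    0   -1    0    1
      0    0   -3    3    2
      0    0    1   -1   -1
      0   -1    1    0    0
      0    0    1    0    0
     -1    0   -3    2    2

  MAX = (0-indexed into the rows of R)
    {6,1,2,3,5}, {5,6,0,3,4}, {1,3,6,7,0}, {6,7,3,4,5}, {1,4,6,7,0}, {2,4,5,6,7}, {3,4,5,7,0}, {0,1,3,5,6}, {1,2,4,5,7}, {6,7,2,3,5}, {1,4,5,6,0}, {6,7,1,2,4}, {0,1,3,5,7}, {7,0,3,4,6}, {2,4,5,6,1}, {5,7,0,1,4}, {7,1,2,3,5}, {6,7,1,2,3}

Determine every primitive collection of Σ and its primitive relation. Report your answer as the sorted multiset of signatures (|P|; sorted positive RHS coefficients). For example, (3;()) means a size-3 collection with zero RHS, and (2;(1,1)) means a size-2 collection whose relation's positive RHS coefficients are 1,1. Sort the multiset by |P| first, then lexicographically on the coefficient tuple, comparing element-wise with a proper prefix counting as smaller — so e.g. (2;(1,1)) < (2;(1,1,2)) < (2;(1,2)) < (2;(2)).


Σ has 5 primitive collections:

  P={0,2}:  v_{0} + v_{2} = v_{1} ; sig = (2;(1))
  P={2,3,4}:  v_{2} + v_{3} + v_{4} = v_{7} ; sig = (3;(1))
  P={1,3,4}:  v_{1} + v_{3} + v_{4} = v_{0} + v_{7} ; sig = (3;(1,1))
  P={0,5,6,7}:  v_{0} + v_{5} + v_{6} + v_{7} = 0 ; sig = (4;())
  P={1,5,6,7}:  v_{1} + v_{5} + v_{6} + v_{7} = v_{2} ; sig = (4;(1))

Hence PRS(X_Σ) =
    |P|=2: 1 collection, coeffs (1)
    |P|=3: 2 collections, coeffs (1), (1,1)
    |P|=4: 2 collections, coeffs (), (1)


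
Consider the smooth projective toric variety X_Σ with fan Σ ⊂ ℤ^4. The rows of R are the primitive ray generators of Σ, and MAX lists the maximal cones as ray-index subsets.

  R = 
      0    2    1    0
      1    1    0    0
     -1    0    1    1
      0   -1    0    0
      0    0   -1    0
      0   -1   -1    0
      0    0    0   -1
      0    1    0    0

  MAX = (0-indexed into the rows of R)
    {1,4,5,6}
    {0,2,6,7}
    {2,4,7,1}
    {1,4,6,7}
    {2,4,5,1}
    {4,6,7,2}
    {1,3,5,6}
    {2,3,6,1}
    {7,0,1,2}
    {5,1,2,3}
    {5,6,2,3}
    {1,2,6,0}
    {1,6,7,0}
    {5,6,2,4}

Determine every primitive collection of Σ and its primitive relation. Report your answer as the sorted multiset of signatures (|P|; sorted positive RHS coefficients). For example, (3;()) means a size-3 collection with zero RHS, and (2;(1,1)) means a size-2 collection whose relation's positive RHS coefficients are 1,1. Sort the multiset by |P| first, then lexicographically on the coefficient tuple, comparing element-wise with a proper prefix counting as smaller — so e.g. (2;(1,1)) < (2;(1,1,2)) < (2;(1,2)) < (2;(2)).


Δ(Σ) — 8 vertices, 9 min non-faces:

  {3,7}:  v_{3} + v_{7} = 0 — sig = (2;())
  {0,5}:  v_{0} + v_{5} = v_{7} — sig = (2;(1))
  {3,4}:  v_{3} + v_{4} = v_{5} — sig = (2;(1))
  {5,7}:  v_{5} + v_{7} = v_{4} — sig = (2;(1))
  {0,3}:  v_{0} + v_{3} = v_{1} + v_{2} + v_{6} — sig = (2;(1,1,1))
  {0,4}:  v_{0} + v_{4} = 2·v_{7} — sig = (2;(2))
  {1,2,5,6}:  v_{1} + v_{2} + v_{5} + v_{6} = 0 — sig = (4;())
  {1,2,4,6}:  v_{1} + v_{2} + v_{4} + v_{6} = v_{7} — sig = (4;(1))
  {1,2,6,7}:  v_{1} + v_{2} + v_{6} + v_{7} = v_{0} — sig = (4;(1))

so the primitive-relation signature multiset is
{ (2;()),  (2;(1)) ×3,  (2;(1,1,1)),  (2;(2)),  (4;()),  (4;(1)) ×2 }


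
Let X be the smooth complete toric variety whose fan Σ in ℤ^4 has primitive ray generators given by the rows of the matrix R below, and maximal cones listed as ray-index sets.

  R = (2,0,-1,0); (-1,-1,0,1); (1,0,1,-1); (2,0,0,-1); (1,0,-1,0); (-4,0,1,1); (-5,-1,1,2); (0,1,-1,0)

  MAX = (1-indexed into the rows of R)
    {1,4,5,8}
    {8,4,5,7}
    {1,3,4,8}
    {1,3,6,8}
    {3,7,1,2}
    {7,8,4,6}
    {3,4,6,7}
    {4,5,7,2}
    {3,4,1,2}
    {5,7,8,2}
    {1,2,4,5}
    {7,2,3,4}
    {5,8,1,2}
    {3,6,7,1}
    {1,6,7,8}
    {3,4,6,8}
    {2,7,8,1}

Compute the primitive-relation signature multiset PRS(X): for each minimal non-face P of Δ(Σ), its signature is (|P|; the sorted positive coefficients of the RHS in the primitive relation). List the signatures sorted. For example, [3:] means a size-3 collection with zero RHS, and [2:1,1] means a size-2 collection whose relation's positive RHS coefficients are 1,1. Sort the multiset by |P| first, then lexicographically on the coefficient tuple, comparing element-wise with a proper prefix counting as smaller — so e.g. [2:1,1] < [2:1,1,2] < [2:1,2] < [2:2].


9 minimal non-faces of Δ(Σ) (on 8 rays):

  • {2,6}:  v_{2} + v_{6} = v_{7} ; sig = [2:1]
  • {3,5}:  v_{3} + v_{5} = v_{4} ; sig = [2:1]
  • {5,6}:  v_{5} + v_{6} = v_{4} + v_{7} + v_{8} ; sig = [2:1,1,1]
  • {1,4,6}:  v_{1} + v_{4} + v_{6} = 0 ; sig = [3:]
  • {2,3,8}:  v_{2} + v_{3} + v_{8} = 0 ; sig = [3:]
  • {1,4,7}:  v_{1} + v_{4} + v_{7} = v_{2} ; sig = [3:1]
  • {2,4,8}:  v_{2} + v_{4} + v_{8} = v_{5} ; sig = [3:1]
  • {3,7,8}:  v_{3} + v_{7} + v_{8} = v_{6} ; sig = [3:1]
  • {1,5,7}:  v_{1} + v_{5} + v_{7} = 2·v_{2} + v_{8} ; sig = [3:1,2]

Sorted signature multiset PRS(X):
[[2:1], [2:1], [2:1,1,1], [3:], [3:], [3:1], [3:1], [3:1], [3:1,2]]


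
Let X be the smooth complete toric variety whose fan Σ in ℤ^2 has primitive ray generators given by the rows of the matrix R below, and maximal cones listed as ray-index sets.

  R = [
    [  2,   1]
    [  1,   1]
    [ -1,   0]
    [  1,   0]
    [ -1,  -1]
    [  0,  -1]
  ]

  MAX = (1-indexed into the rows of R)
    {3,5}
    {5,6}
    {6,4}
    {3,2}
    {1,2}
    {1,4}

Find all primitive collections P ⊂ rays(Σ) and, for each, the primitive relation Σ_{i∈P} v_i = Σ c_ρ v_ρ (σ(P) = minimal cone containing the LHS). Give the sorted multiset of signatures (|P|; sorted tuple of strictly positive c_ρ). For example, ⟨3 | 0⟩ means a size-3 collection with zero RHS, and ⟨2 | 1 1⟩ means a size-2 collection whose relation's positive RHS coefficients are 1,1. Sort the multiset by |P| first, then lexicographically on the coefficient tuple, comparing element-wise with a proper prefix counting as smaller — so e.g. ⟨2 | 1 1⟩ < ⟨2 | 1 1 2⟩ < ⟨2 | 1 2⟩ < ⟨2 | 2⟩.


Primitive collections (9):

  {2,5}:  v_{2} + v_{5} = 0  ⟹  sig = ⟨2 | 0⟩
  {3,4}:  v_{3} + v_{4} = 0  ⟹  sig = ⟨2 | 0⟩
  {1,3}:  v_{1} + v_{3} = v_{2}  ⟹  sig = ⟨2 | 1⟩
  {1,5}:  v_{1} + v_{5} = v_{4}  ⟹  sig = ⟨2 | 1⟩
  {2,4}:  v_{2} + v_{4} = v_{1}  ⟹  sig = ⟨2 | 1⟩
  {2,6}:  v_{2} + v_{6} = v_{4}  ⟹  sig = ⟨2 | 1⟩
  {3,6}:  v_{3} + v_{6} = v_{5}  ⟹  sig = ⟨2 | 1⟩
  {4,5}:  v_{4} + v_{5} = v_{6}  ⟹  sig = ⟨2 | 1⟩
  {1,6}:  v_{1} + v_{6} = 2·v_{4}  ⟹  sig = ⟨2 | 2⟩

Sorted signature multiset PRS(X):
    |P|=2: 9 collections, coeffs (), (), (1), (1), (1), (1), (1), (1), (2)


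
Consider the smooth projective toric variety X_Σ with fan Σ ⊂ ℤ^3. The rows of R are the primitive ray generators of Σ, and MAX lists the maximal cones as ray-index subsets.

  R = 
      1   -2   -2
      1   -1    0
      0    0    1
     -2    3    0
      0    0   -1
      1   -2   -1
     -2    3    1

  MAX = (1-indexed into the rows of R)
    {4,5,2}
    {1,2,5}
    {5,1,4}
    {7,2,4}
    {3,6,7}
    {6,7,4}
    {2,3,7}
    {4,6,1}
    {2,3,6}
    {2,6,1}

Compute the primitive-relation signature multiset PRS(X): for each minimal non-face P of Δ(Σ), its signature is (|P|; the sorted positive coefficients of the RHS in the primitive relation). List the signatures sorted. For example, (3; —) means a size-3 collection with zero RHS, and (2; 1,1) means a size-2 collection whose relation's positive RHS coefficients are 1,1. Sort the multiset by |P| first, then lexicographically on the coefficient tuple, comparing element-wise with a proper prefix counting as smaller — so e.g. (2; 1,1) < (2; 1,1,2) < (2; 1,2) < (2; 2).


Minimal non-faces — 9 found among 7 rays, 10 max cones:

  {3,5}:  v_{3} + v_{5} = 0  so sig = (2; —)
  {1,3}:  v_{1} + v_{3} = v_{6}  so sig = (2; 1)
  {3,4}:  v_{3} + v_{4} = v_{7}  so sig = (2; 1)
  {5,6}:  v_{5} + v_{6} = v_{1}  so sig = (2; 1)
  {5,7}:  v_{5} + v_{7} = v_{4}  so sig = (2; 1)
  {1,7}:  v_{1} + v_{7} = v_{4} + v_{6}  so sig = (2; 1,1)
  {2,6,7}:  v_{2} + v_{6} + v_{7} = 0  so sig = (3; —)
  {2,4,6}:  v_{2} + v_{4} + v_{6} = v_{5}  so sig = (3; 1)
  {1,2,4}:  v_{1} + v_{2} + v_{4} = 2·v_{5}  so sig = (3; 2)

Hence PRS(X_Σ) =
    |P|=2: 6 collections, coeffs (), (1), (1), (1), (1), (1,1)
    |P|=3: 3 collections, coeffs (), (1), (2)


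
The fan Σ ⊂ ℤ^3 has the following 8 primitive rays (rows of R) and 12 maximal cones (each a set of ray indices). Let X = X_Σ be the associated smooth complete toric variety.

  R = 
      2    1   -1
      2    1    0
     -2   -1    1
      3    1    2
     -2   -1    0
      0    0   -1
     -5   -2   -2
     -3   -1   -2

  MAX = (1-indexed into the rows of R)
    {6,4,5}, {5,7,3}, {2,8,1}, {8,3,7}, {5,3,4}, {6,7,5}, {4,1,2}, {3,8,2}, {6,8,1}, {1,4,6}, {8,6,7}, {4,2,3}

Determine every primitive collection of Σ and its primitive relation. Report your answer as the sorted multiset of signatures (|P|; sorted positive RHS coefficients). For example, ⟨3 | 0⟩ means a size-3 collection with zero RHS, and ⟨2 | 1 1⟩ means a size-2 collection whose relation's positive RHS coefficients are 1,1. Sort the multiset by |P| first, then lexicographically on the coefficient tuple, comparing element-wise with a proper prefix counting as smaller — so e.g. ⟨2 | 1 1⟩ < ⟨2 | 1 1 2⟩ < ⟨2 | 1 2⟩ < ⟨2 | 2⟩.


Minimal non-faces — 10 found among 8 rays, 12 max cones:

  P = {1,3}:  v_{1} + v_{3} = 0  ⇒ sig = ⟨2 | 0⟩
  P = {2,5}:  v_{2} + v_{5} = 0  ⇒ sig = ⟨2 | 0⟩
  P = {4,8}:  v_{4} + v_{8} = 0  ⇒ sig = ⟨2 | 0⟩
  P = {1,5}:  v_{1} + v_{5} = v_{6}  ⇒ sig = ⟨2 | 1⟩
  P = {2,6}:  v_{2} + v_{6} = v_{1}  ⇒ sig = ⟨2 | 1⟩
  P = {2,7}:  v_{2} + v_{7} = v_{8}  ⇒ sig = ⟨2 | 1⟩
  P = {3,6}:  v_{3} + v_{6} = v_{5}  ⇒ sig = ⟨2 | 1⟩
  P = {4,7}:  v_{4} + v_{7} = v_{5}  ⇒ sig = ⟨2 | 1⟩
  P = {5,8}:  v_{5} + v_{8} = v_{7}  ⇒ sig = ⟨2 | 1⟩
  P = {1,7}:  v_{1} + v_{7} = v_{6} + v_{8}  ⇒ sig = ⟨2 | 1 1⟩

Hence PRS(X_Σ) =
    |P|=2: 10 collections, coeffs (), (), (), (1), (1), (1), (1), (1), (1), (1,1)


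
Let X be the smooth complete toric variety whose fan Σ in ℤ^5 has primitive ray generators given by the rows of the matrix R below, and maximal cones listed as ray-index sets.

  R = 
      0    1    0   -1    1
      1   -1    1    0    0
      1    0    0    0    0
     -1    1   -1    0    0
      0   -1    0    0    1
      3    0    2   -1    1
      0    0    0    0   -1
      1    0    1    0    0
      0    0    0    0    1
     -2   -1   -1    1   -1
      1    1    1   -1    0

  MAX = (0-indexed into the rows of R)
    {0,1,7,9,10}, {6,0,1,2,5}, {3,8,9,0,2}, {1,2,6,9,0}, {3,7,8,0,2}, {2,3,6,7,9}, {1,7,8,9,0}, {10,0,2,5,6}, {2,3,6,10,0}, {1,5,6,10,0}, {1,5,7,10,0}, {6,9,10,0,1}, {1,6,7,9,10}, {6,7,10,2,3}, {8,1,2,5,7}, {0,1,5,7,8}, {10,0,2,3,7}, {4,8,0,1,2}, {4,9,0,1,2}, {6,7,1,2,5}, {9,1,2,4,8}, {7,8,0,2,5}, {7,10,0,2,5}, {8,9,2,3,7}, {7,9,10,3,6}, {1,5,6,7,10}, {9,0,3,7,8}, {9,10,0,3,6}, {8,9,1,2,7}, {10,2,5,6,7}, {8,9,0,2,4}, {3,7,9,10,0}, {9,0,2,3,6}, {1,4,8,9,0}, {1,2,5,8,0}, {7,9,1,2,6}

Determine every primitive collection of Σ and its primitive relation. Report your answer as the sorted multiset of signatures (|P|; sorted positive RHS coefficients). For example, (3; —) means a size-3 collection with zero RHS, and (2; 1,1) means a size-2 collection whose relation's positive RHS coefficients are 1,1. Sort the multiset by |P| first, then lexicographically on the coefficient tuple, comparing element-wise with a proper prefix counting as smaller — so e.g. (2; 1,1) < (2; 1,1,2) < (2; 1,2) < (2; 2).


16 collections generate NE(X_Σ); each relation:

  P = {1,3}:  v_{1} + v_{3} = 0 — sig = (2; —)
  P = {6,8}:  v_{6} + v_{8} = 0 — sig = (2; —)
  P = {5,9}:  v_{5} + v_{9} = v_{1} — sig = (2; 1)
  P = {4,7}:  v_{4} + v_{7} = v_{1} + v_{8} — sig = (2; 1,1)
  P = {4,10}:  v_{4} + v_{10} = v_{0} + v_{1} — sig = (2; 1,1)
  P = {8,10}:  v_{8} + v_{10} = v_{0} + v_{7} — sig = (2; 1,1)
  P = {3,5}:  v_{3} + v_{5} = v_{0} + v_{2} + v_{7} — sig = (2; 1,1,1)
  P = {3,4}:  v_{3} + v_{4} = v_{0} + v_{2} + v_{8} + v_{9} — sig = (2; 1,1,1,1)
  P = {4,6}:  v_{4} + v_{6} = v_{0} + v_{1} + v_{2} + v_{9} — sig = (2; 1,1,1,1)
  P = {4,5}:  v_{4} + v_{5} = v_{0} + 2·v_{1} + v_{2} + v_{8} — sig = (2; 1,1,1,2)
  P = {0,6,7}:  v_{0} + v_{6} + v_{7} = v_{10} — sig = (3; 1)
  P = {2,9,10}:  v_{2} + v_{9} + v_{10} = v_{6} — sig = (3; 1)
  P = {1,2,10}:  v_{1} + v_{2} + v_{10} = v_{5} + v_{6} — sig = (3; 1,1)
  P = {0,2,7,9}:  v_{0} + v_{2} + v_{7} + v_{9} = 0 — sig = (4; —)
  P = {0,1,2,7}:  v_{0} + v_{1} + v_{2} + v_{7} = v_{5} — sig = (4; 1)
  P = {0,1,2,8,9}:  v_{0} + v_{1} + v_{2} + v_{8} + v_{9} = v_{4} — sig = (5; 1)

so the primitive-relation signature multiset is
{ (2; —) ×2,  (2; 1),  (2; 1,1) ×3,  (2; 1,1,1),  (2; 1,1,1,1) ×2,  (2; 1,1,1,2),  (3; 1) ×2,  (3; 1,1),  (4; —),  (4; 1),  (5; 1) }
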